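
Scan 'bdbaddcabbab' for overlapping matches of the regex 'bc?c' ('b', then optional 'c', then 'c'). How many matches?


Pattern: bc?c means 'b', then optional 'c', then 'c'.
Scanning 'bdbaddcabbab' position-by-position:
  Pos 0: window 'bdb' -> no
  Pos 1: window 'dba' -> no
  Pos 2: window 'bad' -> no
  Pos 3: window 'add' -> no
  Pos 4: window 'ddc' -> no
  Pos 5: window 'dca' -> no
  Pos 6: window 'cab' -> no
  Pos 7: window 'abb' -> no
  Pos 8: window 'bba' -> no
  Pos 9: window 'bab' -> no
  Pos 10: window 'ab' -> no
  Pos 11: window 'b' -> no
Total matches: 0

0


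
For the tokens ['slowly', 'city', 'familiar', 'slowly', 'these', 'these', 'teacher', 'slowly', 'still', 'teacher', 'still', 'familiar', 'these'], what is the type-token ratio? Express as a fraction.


Tokens: 13
Unique types: ('city', 'familiar', 'slowly', 'still', 'teacher', 'these') = 6
TTR = 6/13
Already in lowest terms.

6/13


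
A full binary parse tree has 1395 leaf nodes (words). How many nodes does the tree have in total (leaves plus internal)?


Leaf nodes (terminals): 1395
Internal nodes = n - 1 = 1395 - 1 = 1394
Total = leaves + internal = 1395 + 1394 = 2789

2789


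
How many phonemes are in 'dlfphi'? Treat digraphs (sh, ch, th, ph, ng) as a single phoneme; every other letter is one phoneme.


Parsing 'dlfphi' greedily, digraphs first:
  'd' -> consonant phoneme (phonemes so far: 1)
  'l' -> consonant phoneme (phonemes so far: 2)
  'f' -> consonant phoneme (phonemes so far: 3)
  'ph' -> digraph (1 consonant phoneme) (phonemes so far: 4)
  'i' -> vowel phoneme (phonemes so far: 5)
Total phonemes: 5

5


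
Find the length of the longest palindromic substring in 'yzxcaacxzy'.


Scanning 'yzxcaacxzy' for palindromic substrings.
Substring at positions 0-9: 'yzxcaacxzy'.
Check: reverse('yzxcaacxzy') = 'yzxcaacxzy' -> palindrome confirmed.
No longer palindromic substring exists; longest length = 10

10


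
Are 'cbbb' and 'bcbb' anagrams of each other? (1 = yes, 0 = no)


Sort characters of 'cbbb': 'bbbc'
Sort characters of 'bcbb': 'bbbc'
Sorted forms match -> they ARE anagrams
Result: 1

1


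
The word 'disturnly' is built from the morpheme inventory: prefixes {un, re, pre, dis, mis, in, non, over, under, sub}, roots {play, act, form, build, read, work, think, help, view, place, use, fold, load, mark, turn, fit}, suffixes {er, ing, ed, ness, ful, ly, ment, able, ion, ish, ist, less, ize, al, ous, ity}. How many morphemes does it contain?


Segmenting 'disturnly' against the inventory:
  'dis' -> prefix (morpheme 1)
  'turn' -> root (morpheme 2)
  'ly' -> suffix (morpheme 3)
Total morphemes: 3

3


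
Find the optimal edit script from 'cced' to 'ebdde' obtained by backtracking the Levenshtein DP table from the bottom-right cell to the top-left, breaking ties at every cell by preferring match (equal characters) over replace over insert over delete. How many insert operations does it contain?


Edit distance = 4. Backtracking from cell (4, 5) with preference match > replace > insert > delete,
then listing the resulting alignment 'cced' -> 'ebdde' left to right:
  Step 1: replace c->e
  Step 2: replace c->b
  Step 3: replace e->d
  Step 4: keep 'd'
  Step 5: insert 'e' [insertion #1]
Total insertions: 1

1


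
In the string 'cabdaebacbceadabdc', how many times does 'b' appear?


Scanning 'cabdaebacbceadabdc' for 'b':
  Position 2: 'b' -> MATCH (count: 1)
  Position 6: 'b' -> MATCH (count: 2)
  Position 9: 'b' -> MATCH (count: 3)
  Position 15: 'b' -> MATCH (count: 4)
Total occurrences of 'b': 4

4


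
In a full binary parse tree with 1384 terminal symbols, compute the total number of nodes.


Leaf nodes (terminals): 1384
Internal nodes = n - 1 = 1384 - 1 = 1383
Total = leaves + internal = 1384 + 1383 = 2767

2767


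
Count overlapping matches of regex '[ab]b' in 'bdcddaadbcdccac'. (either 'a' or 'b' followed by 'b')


Pattern: [ab]b means either 'a' or 'b' followed by 'b'.
Scanning 'bdcddaadbcdccac' position-by-position:
  Pos 0: window 'bd' -> no
  Pos 1: window 'dc' -> no
  Pos 2: window 'cd' -> no
  Pos 3: window 'dd' -> no
  Pos 4: window 'da' -> no
  Pos 5: window 'aa' -> no
  Pos 6: window 'ad' -> no
  Pos 7: window 'db' -> no
  Pos 8: window 'bc' -> no
  Pos 9: window 'cd' -> no
  Pos 10: window 'dc' -> no
  Pos 11: window 'cc' -> no
  Pos 12: window 'ca' -> no
  Pos 13: window 'ac' -> no
  Pos 14: window 'c' -> no
Total matches: 0

0


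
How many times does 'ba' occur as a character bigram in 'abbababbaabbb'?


Scanning 'abbababbaabbb' for bigram 'ba':
  Position 0: 'ab' -> no
  Position 1: 'bb' -> no
  Position 2: 'ba' -> MATCH
  Position 3: 'ab' -> no
  Position 4: 'ba' -> MATCH
  Position 5: 'ab' -> no
  Position 6: 'bb' -> no
  Position 7: 'ba' -> MATCH
  Position 8: 'aa' -> no
  Position 9: 'ab' -> no
  Position 10: 'bb' -> no
  Position 11: 'bb' -> no
Total matches: 3

3


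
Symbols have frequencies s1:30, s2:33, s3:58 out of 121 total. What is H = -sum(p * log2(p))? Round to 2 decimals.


Computing entropy H = -sum(p_i * log2(p_i)):
  s1: p = 30/121 = 0.2479, -p*log2(p) = 0.4988
  s2: p = 33/121 = 0.2727, -p*log2(p) = 0.5112
  s3: p = 58/121 = 0.4793, -p*log2(p) = 0.5085
H = sum of terms = 1.5185
Rounded to 2 decimals: 1.52

1.52


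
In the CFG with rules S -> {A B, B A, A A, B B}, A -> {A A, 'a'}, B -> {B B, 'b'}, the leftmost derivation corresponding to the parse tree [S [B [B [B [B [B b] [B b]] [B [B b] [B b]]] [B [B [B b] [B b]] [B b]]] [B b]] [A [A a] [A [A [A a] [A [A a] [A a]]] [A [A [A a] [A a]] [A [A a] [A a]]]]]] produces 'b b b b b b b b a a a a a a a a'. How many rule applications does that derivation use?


Every bracketed nonterminal node [X ...] in the tree is produced by exactly one rule application.
Reading the tree off as a leftmost derivation:
  Step 1: S  =>  B A   (applied S -> B A)
  Step 2: B A  =>  B B A   (applied B -> B B)
  Step 3: B B A  =>  B B B A   (applied B -> B B)
  Step 4: B B B A  =>  B B B B A   (applied B -> B B)
  Step 5: B B B B A  =>  B B B B B A   (applied B -> B B)
  Step 6: B B B B B A  =>  b B B B B A   (applied B -> b)
  Step 7: b B B B B A  =>  b b B B B A   (applied B -> b)
  Step 8: b b B B B A  =>  b b B B B B A   (applied B -> B B)
  Step 9: b b B B B B A  =>  b b b B B B A   (applied B -> b)
  Step 10: b b b B B B A  =>  b b b b B B A   (applied B -> b)
  Step 11: b b b b B B A  =>  b b b b B B B A   (applied B -> B B)
  Step 12: b b b b B B B A  =>  b b b b B B B B A   (applied B -> B B)
  Step 13: b b b b B B B B A  =>  b b b b b B B B A   (applied B -> b)
  Step 14: b b b b b B B B A  =>  b b b b b b B B A   (applied B -> b)
  Step 15: b b b b b b B B A  =>  b b b b b b b B A   (applied B -> b)
  Step 16: b b b b b b b B A  =>  b b b b b b b b A   (applied B -> b)
  Step 17: b b b b b b b b A  =>  b b b b b b b b A A   (applied A -> A A)
  Step 18: b b b b b b b b A A  =>  b b b b b b b b a A   (applied A -> a)
  Step 19: b b b b b b b b a A  =>  b b b b b b b b a A A   (applied A -> A A)
  Step 20: b b b b b b b b a A A  =>  b b b b b b b b a A A A   (applied A -> A A)
  Step 21: b b b b b b b b a A A A  =>  b b b b b b b b a a A A   (applied A -> a)
  Step 22: b b b b b b b b a a A A  =>  b b b b b b b b a a A A A   (applied A -> A A)
  Step 23: b b b b b b b b a a A A A  =>  b b b b b b b b a a a A A   (applied A -> a)
  Step 24: b b b b b b b b a a a A A  =>  b b b b b b b b a a a a A   (applied A -> a)
  Step 25: b b b b b b b b a a a a A  =>  b b b b b b b b a a a a A A   (applied A -> A A)
  Step 26: b b b b b b b b a a a a A A  =>  b b b b b b b b a a a a A A A   (applied A -> A A)
  Step 27: b b b b b b b b a a a a A A A  =>  b b b b b b b b a a a a a A A   (applied A -> a)
  Step 28: b b b b b b b b a a a a a A A  =>  b b b b b b b b a a a a a a A   (applied A -> a)
  Step 29: b b b b b b b b a a a a a a A  =>  b b b b b b b b a a a a a a A A   (applied A -> A A)
  Step 30: b b b b b b b b a a a a a a A A  =>  b b b b b b b b a a a a a a a A   (applied A -> a)
  Step 31: b b b b b b b b a a a a a a a A  =>  b b b b b b b b a a a a a a a a   (applied A -> a)
Final yield: b b b b b b b b a a a a a a a a
Total rewrite steps: 31

31


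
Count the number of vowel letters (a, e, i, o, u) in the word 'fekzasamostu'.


Scanning each character of 'fekzasamostu':
  Position 1: 'f' -> consonant (running count: 0)
  Position 2: 'e' -> vowel (running count: 1)
  Position 3: 'k' -> consonant (running count: 1)
  Position 4: 'z' -> consonant (running count: 1)
  Position 5: 'a' -> vowel (running count: 2)
  Position 6: 's' -> consonant (running count: 2)
  Position 7: 'a' -> vowel (running count: 3)
  Position 8: 'm' -> consonant (running count: 3)
  Position 9: 'o' -> vowel (running count: 4)
  Position 10: 's' -> consonant (running count: 4)
  Position 11: 't' -> consonant (running count: 4)
  Position 12: 'u' -> vowel (running count: 5)
Total vowels: 5

5


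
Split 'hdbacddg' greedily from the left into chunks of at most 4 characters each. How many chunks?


'hdbacddg' has 8 characters.
Chunking with max size 4:
  Chunk 1: 'hdba' (positions 0-3)
  Chunk 2: 'cddg' (positions 4-7)
Total chunks: ceil(8 / 4) = 2

2


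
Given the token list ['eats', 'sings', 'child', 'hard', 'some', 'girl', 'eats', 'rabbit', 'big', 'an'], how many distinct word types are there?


Listing all tokens and tracking unique types:
  Token 1: 'eats' -> NEW (unique so far: 1)
  Token 2: 'sings' -> NEW (unique so far: 2)
  Token 3: 'child' -> NEW (unique so far: 3)
  Token 4: 'hard' -> NEW (unique so far: 4)
  Token 5: 'some' -> NEW (unique so far: 5)
  Token 6: 'girl' -> NEW (unique so far: 6)
  Token 7: 'eats' -> duplicate (unique so far: 6)
  Token 8: 'rabbit' -> NEW (unique so far: 7)
  Token 9: 'big' -> NEW (unique so far: 8)
  Token 10: 'an' -> NEW (unique so far: 9)
Unique types: ('an', 'big', 'child', 'eats', 'girl', 'hard', 'rabbit', 'sings', 'some')
Vocabulary size: 9

9


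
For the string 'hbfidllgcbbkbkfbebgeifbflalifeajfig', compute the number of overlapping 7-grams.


String 'hbfidllgcbbkbkfbebgeifbflalifeajfig' has length L = 35.
Number of overlapping n-grams = L - n + 1
Substituting: 35 - 7 + 1 = 29

29


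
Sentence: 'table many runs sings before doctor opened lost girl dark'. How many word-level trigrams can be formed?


Word trigrams from [10] words:
  Trigram 1: (table many runs)
  Trigram 2: (many runs sings)
  Trigram 3: (runs sings before)
  Trigram 4: (sings before doctor)
  Trigram 5: (before doctor opened)
  Trigram 6: (doctor opened lost)
  Trigram 7: (opened lost girl)
  Trigram 8: (lost girl dark)
Total word trigrams: 10 - 2 = 8

8


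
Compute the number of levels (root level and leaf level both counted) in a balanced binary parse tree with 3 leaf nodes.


In a balanced binary tree with n leaves the deepest leaf is ceil(log2(n)) edges below the root,
so counting node levels inclusive of root and leaves gives ceil(log2(n)) + 1 levels.
log2(3) = 1.5850
ceil(1.5850) = 2
levels = 2 + 1 = 3

3


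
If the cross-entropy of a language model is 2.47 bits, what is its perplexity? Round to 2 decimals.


Perplexity formula: PP = 2^H
H = 2.47
PP = 2^2.47
Decompose: 2^2.47 = 2^2 * 2^0.47
2^2 = 4, 2^0.47 ~ 1.3851095
PP ~ 4 * 1.3851095 = 5.5404380
Rounded to 2 decimals: 5.54

5.54


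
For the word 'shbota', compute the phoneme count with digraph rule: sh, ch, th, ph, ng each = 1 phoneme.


Parsing 'shbota' greedily, digraphs first:
  'sh' -> digraph (1 consonant phoneme) (phonemes so far: 1)
  'b' -> consonant phoneme (phonemes so far: 2)
  'o' -> vowel phoneme (phonemes so far: 3)
  't' -> consonant phoneme (phonemes so far: 4)
  'a' -> vowel phoneme (phonemes so far: 5)
Total phonemes: 5

5


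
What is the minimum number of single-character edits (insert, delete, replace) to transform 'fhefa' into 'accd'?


Building DP table for s1='fhefa' (len 5) and s2='accd' (len 4):
       a  c  c  d
    0  1  2  3  4
  f 1  1  2  3  4
  h 2  2  2  3  4
  e 3  3  3  3  4
  f 4  4  4  4  4
  a 5  4  5  5  5
Edit distance = dp[5][4] = 5

5


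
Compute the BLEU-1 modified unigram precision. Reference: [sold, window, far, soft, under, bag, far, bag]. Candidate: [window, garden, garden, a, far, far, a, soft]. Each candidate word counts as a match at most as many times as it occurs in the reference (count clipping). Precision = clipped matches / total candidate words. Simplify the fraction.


Reference word counts: {'bag': 2, 'far': 2, 'soft': 1, 'sold': 1, 'under': 1, 'window': 1}
Checking each candidate word (with clipping):
  'window' -> in reference (ref count 1, used 1/1) -> match (matches: 1)
  'garden' -> not in reference -> no match (matches: 1)
  'garden' -> not in reference -> no match (matches: 1)
  'a' -> not in reference -> no match (matches: 1)
  'far' -> in reference (ref count 2, used 1/2) -> match (matches: 2)
  'far' -> in reference (ref count 2, used 2/2) -> match (matches: 3)
  'a' -> not in reference -> no match (matches: 3)
  'soft' -> in reference (ref count 1, used 1/1) -> match (matches: 4)
Clipped matches: 4, Candidate length: 8
Precision = 4/8 = 1/2

1/2


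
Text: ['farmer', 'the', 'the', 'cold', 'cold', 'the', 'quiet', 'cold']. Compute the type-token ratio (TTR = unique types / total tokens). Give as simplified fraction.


Tokens: 8
Unique types: ('cold', 'farmer', 'quiet', 'the') = 4
TTR = 4/8
Simplify: divide both by 4 -> 1/2
TTR = 1/2

1/2


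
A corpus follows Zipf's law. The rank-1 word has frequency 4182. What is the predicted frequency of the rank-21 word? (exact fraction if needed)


Zipf's law: freq(rank) = f1 / rank
f1 = 4182, rank = 21
freq = 4182 / 21
GCD(4182, 21) = 3
Simplified: 1394/7

1394/7


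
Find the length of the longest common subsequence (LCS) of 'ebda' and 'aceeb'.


DP table for LCS of 'ebda' and 'aceeb':
       a  c  e  e  b
    0  0  0  0  0  0
  e 0  0  0  1  1  1
  b 0  0  0  1  1  2
  d 0  0  0  1  1  2
  a 0  1  1  1  1  2
LCS: 'eb'
LCS length = 2

2


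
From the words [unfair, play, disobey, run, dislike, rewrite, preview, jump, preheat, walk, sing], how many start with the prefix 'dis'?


Checking each word for prefix 'dis':
  'unfair' -> no (count: 0)
  'play' -> no (count: 0)
  'disobey' -> YES, starts with 'dis' (count: 1)
  'run' -> no (count: 1)
  'dislike' -> YES, starts with 'dis' (count: 2)
  'rewrite' -> no (count: 2)
  'preview' -> no (count: 2)
  'jump' -> no (count: 2)
  'preheat' -> no (count: 2)
  'walk' -> no (count: 2)
  'sing' -> no (count: 2)
Total with prefix 'dis': 2

2


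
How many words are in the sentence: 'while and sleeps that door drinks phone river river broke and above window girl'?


Counting words by splitting on spaces:
  Word 1: 'while'
  Word 2: 'and'
  Word 3: 'sleeps'
  Word 4: 'that'
  Word 5: 'door'
  Word 6: 'drinks'
  Word 7: 'phone'
  Word 8: 'river'
  Word 9: 'river'
  Word 10: 'broke'
  Word 11: 'and'
  Word 12: 'above'
  Word 13: 'window'
  Word 14: 'girl'
Total words: 14

14


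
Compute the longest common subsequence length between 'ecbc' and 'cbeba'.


DP table for LCS of 'ecbc' and 'cbeba':
       c  b  e  b  a
    0  0  0  0  0  0
  e 0  0  0  1  1  1
  c 0  1  1  1  1  1
  b 0  1  2  2  2  2
  c 0  1  2  2  2  2
LCS: 'eb'
LCS length = 2

2


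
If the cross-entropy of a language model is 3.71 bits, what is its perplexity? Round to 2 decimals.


Perplexity formula: PP = 2^H
H = 3.71
PP = 2^3.71
Decompose: 2^3.71 = 2^3 * 2^0.71
2^3 = 8, 2^0.71 ~ 1.6358041
PP ~ 8 * 1.6358041 = 13.0864328
Rounded to 2 decimals: 13.09

13.09


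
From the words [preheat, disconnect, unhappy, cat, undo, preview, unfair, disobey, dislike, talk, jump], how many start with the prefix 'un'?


Checking each word for prefix 'un':
  'preheat' -> no (count: 0)
  'disconnect' -> no (count: 0)
  'unhappy' -> YES, starts with 'un' (count: 1)
  'cat' -> no (count: 1)
  'undo' -> YES, starts with 'un' (count: 2)
  'preview' -> no (count: 2)
  'unfair' -> YES, starts with 'un' (count: 3)
  'disobey' -> no (count: 3)
  'dislike' -> no (count: 3)
  'talk' -> no (count: 3)
  'jump' -> no (count: 3)
Total with prefix 'un': 3

3


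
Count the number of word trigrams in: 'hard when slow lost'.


Word trigrams from [4] words:
  Trigram 1: (hard when slow)
  Trigram 2: (when slow lost)
Total word trigrams: 4 - 2 = 2

2


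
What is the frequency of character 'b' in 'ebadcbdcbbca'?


Scanning 'ebadcbdcbbca' for 'b':
  Position 1: 'b' -> MATCH (count: 1)
  Position 5: 'b' -> MATCH (count: 2)
  Position 8: 'b' -> MATCH (count: 3)
  Position 9: 'b' -> MATCH (count: 4)
Total occurrences of 'b': 4

4


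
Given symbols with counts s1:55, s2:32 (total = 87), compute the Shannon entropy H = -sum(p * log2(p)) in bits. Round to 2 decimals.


Computing entropy H = -sum(p_i * log2(p_i)):
  s1: p = 55/87 = 0.6322, -p*log2(p) = 0.4182
  s2: p = 32/87 = 0.3678, -p*log2(p) = 0.5307
H = sum of terms = 0.9489
Rounded to 2 decimals: 0.95

0.95


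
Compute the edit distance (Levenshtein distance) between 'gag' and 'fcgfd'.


Building DP table for s1='gag' (len 3) and s2='fcgfd' (len 5):
       f  c  g  f  d
    0  1  2  3  4  5
  g 1  1  2  2  3  4
  a 2  2  2  3  3  4
  g 3  3  3  2  3  4
Edit distance = dp[3][5] = 4

4


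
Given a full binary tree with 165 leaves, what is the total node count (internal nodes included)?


Leaf nodes (terminals): 165
Internal nodes = n - 1 = 165 - 1 = 164
Total = leaves + internal = 165 + 164 = 329

329


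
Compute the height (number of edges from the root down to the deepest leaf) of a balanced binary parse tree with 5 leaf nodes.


In a balanced binary tree with n leaves the deepest leaf is ceil(log2(n)) edges below the root.
log2(5) = 2.3219
ceil(2.3219) = 3
height (edges) = 3

3


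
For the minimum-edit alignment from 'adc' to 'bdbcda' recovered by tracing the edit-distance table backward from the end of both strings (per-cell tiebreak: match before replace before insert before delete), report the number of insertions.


Edit distance = 4. Backtracking from cell (3, 6) with preference match > replace > insert > delete,
then listing the resulting alignment 'adc' -> 'bdbcda' left to right:
  Step 1: replace a->b
  Step 2: keep 'd'
  Step 3: insert 'b' [insertion #1]
  Step 4: keep 'c'
  Step 5: insert 'd' [insertion #2]
  Step 6: insert 'a' [insertion #3]
Total insertions: 3

3


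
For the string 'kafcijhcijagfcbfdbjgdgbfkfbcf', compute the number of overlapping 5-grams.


String 'kafcijhcijagfcbfdbjgdgbfkfbcf' has length L = 29.
Number of overlapping n-grams = L - n + 1
Substituting: 29 - 5 + 1 = 25

25


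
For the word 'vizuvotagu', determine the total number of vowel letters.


Scanning each character of 'vizuvotagu':
  Position 1: 'v' -> consonant (running count: 0)
  Position 2: 'i' -> vowel (running count: 1)
  Position 3: 'z' -> consonant (running count: 1)
  Position 4: 'u' -> vowel (running count: 2)
  Position 5: 'v' -> consonant (running count: 2)
  Position 6: 'o' -> vowel (running count: 3)
  Position 7: 't' -> consonant (running count: 3)
  Position 8: 'a' -> vowel (running count: 4)
  Position 9: 'g' -> consonant (running count: 4)
  Position 10: 'u' -> vowel (running count: 5)
Total vowels: 5

5


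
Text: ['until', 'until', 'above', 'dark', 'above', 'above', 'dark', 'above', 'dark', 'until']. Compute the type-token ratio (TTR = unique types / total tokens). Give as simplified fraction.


Tokens: 10
Unique types: ('above', 'dark', 'until') = 3
TTR = 3/10
Already in lowest terms.

3/10


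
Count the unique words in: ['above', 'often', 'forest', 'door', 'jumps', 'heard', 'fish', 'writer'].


Listing all tokens and tracking unique types:
  Token 1: 'above' -> NEW (unique so far: 1)
  Token 2: 'often' -> NEW (unique so far: 2)
  Token 3: 'forest' -> NEW (unique so far: 3)
  Token 4: 'door' -> NEW (unique so far: 4)
  Token 5: 'jumps' -> NEW (unique so far: 5)
  Token 6: 'heard' -> NEW (unique so far: 6)
  Token 7: 'fish' -> NEW (unique so far: 7)
  Token 8: 'writer' -> NEW (unique so far: 8)
Unique types: ('above', 'door', 'fish', 'forest', 'heard', 'jumps', 'often', 'writer')
Vocabulary size: 8

8


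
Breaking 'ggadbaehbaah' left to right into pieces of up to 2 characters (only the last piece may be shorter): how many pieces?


'ggadbaehbaah' has 12 characters.
Chunking with max size 2:
  Chunk 1: 'gg' (positions 0-1)
  Chunk 2: 'ad' (positions 2-3)
  Chunk 3: 'ba' (positions 4-5)
  Chunk 4: 'eh' (positions 6-7)
  Chunk 5: 'ba' (positions 8-9)
  Chunk 6: 'ah' (positions 10-11)
Total chunks: ceil(12 / 2) = 6

6


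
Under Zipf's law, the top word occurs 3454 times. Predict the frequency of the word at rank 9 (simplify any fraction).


Zipf's law: freq(rank) = f1 / rank
f1 = 3454, rank = 9
freq = 3454 / 9
GCD(3454, 9) = 1
Simplified: 3454/9

3454/9


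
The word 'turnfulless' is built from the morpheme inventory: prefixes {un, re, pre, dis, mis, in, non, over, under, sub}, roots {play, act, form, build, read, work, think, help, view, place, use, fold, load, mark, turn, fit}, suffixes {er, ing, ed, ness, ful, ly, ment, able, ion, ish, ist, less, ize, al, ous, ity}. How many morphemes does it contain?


Segmenting 'turnfulless' against the inventory:
  'turn' -> root (morpheme 1)
  'ful' -> suffix (morpheme 2)
  'less' -> suffix (morpheme 3)
Total morphemes: 3

3


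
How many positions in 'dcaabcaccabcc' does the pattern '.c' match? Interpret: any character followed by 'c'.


Pattern: .c means any character followed by 'c'.
Scanning 'dcaabcaccabcc' position-by-position:
  Pos 0: window 'dc' -> MATCH
  Pos 1: window 'ca' -> no
  Pos 2: window 'aa' -> no
  Pos 3: window 'ab' -> no
  Pos 4: window 'bc' -> MATCH
  Pos 5: window 'ca' -> no
  Pos 6: window 'ac' -> MATCH
  Pos 7: window 'cc' -> MATCH
  Pos 8: window 'ca' -> no
  Pos 9: window 'ab' -> no
  Pos 10: window 'bc' -> MATCH
  Pos 11: window 'cc' -> MATCH
  Pos 12: window 'c' -> no
Total matches: 6

6


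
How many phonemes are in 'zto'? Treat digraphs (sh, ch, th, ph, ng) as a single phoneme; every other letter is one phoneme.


Parsing 'zto' greedily, digraphs first:
  'z' -> consonant phoneme (phonemes so far: 1)
  't' -> consonant phoneme (phonemes so far: 2)
  'o' -> vowel phoneme (phonemes so far: 3)
Total phonemes: 3

3


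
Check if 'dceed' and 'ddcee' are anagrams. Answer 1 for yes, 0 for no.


Sort characters of 'dceed': 'cddee'
Sort characters of 'ddcee': 'cddee'
Sorted forms match -> they ARE anagrams
Result: 1

1


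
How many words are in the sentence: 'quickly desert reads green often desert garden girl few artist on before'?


Counting words by splitting on spaces:
  Word 1: 'quickly'
  Word 2: 'desert'
  Word 3: 'reads'
  Word 4: 'green'
  Word 5: 'often'
  Word 6: 'desert'
  Word 7: 'garden'
  Word 8: 'girl'
  Word 9: 'few'
  Word 10: 'artist'
  Word 11: 'on'
  Word 12: 'before'
Total words: 12

12


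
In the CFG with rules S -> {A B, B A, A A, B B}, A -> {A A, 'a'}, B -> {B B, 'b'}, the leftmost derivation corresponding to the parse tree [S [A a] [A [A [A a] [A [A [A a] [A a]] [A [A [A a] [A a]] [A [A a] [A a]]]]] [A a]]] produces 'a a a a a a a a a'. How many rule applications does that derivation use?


Every bracketed nonterminal node [X ...] in the tree is produced by exactly one rule application.
Reading the tree off as a leftmost derivation:
  Step 1: S  =>  A A   (applied S -> A A)
  Step 2: A A  =>  a A   (applied A -> a)
  Step 3: a A  =>  a A A   (applied A -> A A)
  Step 4: a A A  =>  a A A A   (applied A -> A A)
  Step 5: a A A A  =>  a a A A   (applied A -> a)
  Step 6: a a A A  =>  a a A A A   (applied A -> A A)
  Step 7: a a A A A  =>  a a A A A A   (applied A -> A A)
  Step 8: a a A A A A  =>  a a a A A A   (applied A -> a)
  Step 9: a a a A A A  =>  a a a a A A   (applied A -> a)
  Step 10: a a a a A A  =>  a a a a A A A   (applied A -> A A)
  Step 11: a a a a A A A  =>  a a a a A A A A   (applied A -> A A)
  Step 12: a a a a A A A A  =>  a a a a a A A A   (applied A -> a)
  Step 13: a a a a a A A A  =>  a a a a a a A A   (applied A -> a)
  Step 14: a a a a a a A A  =>  a a a a a a A A A   (applied A -> A A)
  Step 15: a a a a a a A A A  =>  a a a a a a a A A   (applied A -> a)
  Step 16: a a a a a a a A A  =>  a a a a a a a a A   (applied A -> a)
  Step 17: a a a a a a a a A  =>  a a a a a a a a a   (applied A -> a)
Final yield: a a a a a a a a a
Total rewrite steps: 17

17


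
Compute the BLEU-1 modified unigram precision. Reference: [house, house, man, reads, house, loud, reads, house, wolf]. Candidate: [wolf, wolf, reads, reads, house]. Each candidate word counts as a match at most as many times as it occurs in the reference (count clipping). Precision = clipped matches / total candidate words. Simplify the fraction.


Reference word counts: {'house': 4, 'loud': 1, 'man': 1, 'reads': 2, 'wolf': 1}
Checking each candidate word (with clipping):
  'wolf' -> in reference (ref count 1, used 1/1) -> match (matches: 1)
  'wolf' -> ref count 1 already used up (1/1) -> clipped, no match (matches: 1)
  'reads' -> in reference (ref count 2, used 1/2) -> match (matches: 2)
  'reads' -> in reference (ref count 2, used 2/2) -> match (matches: 3)
  'house' -> in reference (ref count 4, used 1/4) -> match (matches: 4)
Clipped matches: 4, Candidate length: 5
Precision = 4/5

4/5


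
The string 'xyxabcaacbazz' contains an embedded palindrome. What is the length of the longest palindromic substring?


Scanning 'xyxabcaacbazz' for palindromic substrings.
Substring at positions 3-10: 'abcaacba'.
Check: reverse('abcaacba') = 'abcaacba' -> palindrome confirmed.
Neighbouring characters ('x' / 'z') break symmetry, so it cannot extend further.
No longer palindromic substring exists; longest length = 8

8


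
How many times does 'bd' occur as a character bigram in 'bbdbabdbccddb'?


Scanning 'bbdbabdbccddb' for bigram 'bd':
  Position 0: 'bb' -> no
  Position 1: 'bd' -> MATCH
  Position 2: 'db' -> no
  Position 3: 'ba' -> no
  Position 4: 'ab' -> no
  Position 5: 'bd' -> MATCH
  Position 6: 'db' -> no
  Position 7: 'bc' -> no
  Position 8: 'cc' -> no
  Position 9: 'cd' -> no
  Position 10: 'dd' -> no
  Position 11: 'db' -> no
Total matches: 2

2


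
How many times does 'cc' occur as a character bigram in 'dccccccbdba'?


Scanning 'dccccccbdba' for bigram 'cc':
  Position 0: 'dc' -> no
  Position 1: 'cc' -> MATCH
  Position 2: 'cc' -> MATCH
  Position 3: 'cc' -> MATCH
  Position 4: 'cc' -> MATCH
  Position 5: 'cc' -> MATCH
  Position 6: 'cb' -> no
  Position 7: 'bd' -> no
  Position 8: 'db' -> no
  Position 9: 'ba' -> no
Total matches: 5

5


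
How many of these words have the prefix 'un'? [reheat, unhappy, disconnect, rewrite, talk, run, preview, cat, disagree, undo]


Checking each word for prefix 'un':
  'reheat' -> no (count: 0)
  'unhappy' -> YES, starts with 'un' (count: 1)
  'disconnect' -> no (count: 1)
  'rewrite' -> no (count: 1)
  'talk' -> no (count: 1)
  'run' -> no (count: 1)
  'preview' -> no (count: 1)
  'cat' -> no (count: 1)
  'disagree' -> no (count: 1)
  'undo' -> YES, starts with 'un' (count: 2)
Total with prefix 'un': 2

2


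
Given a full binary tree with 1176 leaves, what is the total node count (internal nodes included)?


Leaf nodes (terminals): 1176
Internal nodes = n - 1 = 1176 - 1 = 1175
Total = leaves + internal = 1176 + 1175 = 2351

2351


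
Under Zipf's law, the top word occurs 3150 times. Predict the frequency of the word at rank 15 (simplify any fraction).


Zipf's law: freq(rank) = f1 / rank
f1 = 3150, rank = 15
freq = 3150 / 15
= 210

210


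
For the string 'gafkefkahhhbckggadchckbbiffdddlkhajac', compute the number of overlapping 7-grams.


String 'gafkefkahhhbckggadchckbbiffdddlkhajac' has length L = 37.
Number of overlapping n-grams = L - n + 1
Substituting: 37 - 7 + 1 = 31

31


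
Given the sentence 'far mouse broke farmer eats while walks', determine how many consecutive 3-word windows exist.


Word trigrams from [7] words:
  Trigram 1: (far mouse broke)
  Trigram 2: (mouse broke farmer)
  Trigram 3: (broke farmer eats)
  Trigram 4: (farmer eats while)
  Trigram 5: (eats while walks)
Total word trigrams: 7 - 2 = 5

5


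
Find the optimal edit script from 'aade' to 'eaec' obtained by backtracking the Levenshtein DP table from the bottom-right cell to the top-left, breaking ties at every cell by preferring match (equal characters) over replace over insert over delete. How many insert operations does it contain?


Edit distance = 3. Backtracking from cell (4, 4) with preference match > replace > insert > delete,
then listing the resulting alignment 'aade' -> 'eaec' left to right:
  Step 1: replace a->e
  Step 2: keep 'a'
  Step 3: replace d->e
  Step 4: replace e->c
Total insertions: 0

0


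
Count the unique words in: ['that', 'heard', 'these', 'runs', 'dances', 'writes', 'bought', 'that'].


Listing all tokens and tracking unique types:
  Token 1: 'that' -> NEW (unique so far: 1)
  Token 2: 'heard' -> NEW (unique so far: 2)
  Token 3: 'these' -> NEW (unique so far: 3)
  Token 4: 'runs' -> NEW (unique so far: 4)
  Token 5: 'dances' -> NEW (unique so far: 5)
  Token 6: 'writes' -> NEW (unique so far: 6)
  Token 7: 'bought' -> NEW (unique so far: 7)
  Token 8: 'that' -> duplicate (unique so far: 7)
Unique types: ('bought', 'dances', 'heard', 'runs', 'that', 'these', 'writes')
Vocabulary size: 7

7


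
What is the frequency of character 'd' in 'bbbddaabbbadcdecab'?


Scanning 'bbbddaabbbadcdecab' for 'd':
  Position 3: 'd' -> MATCH (count: 1)
  Position 4: 'd' -> MATCH (count: 2)
  Position 11: 'd' -> MATCH (count: 3)
  Position 13: 'd' -> MATCH (count: 4)
Total occurrences of 'd': 4

4


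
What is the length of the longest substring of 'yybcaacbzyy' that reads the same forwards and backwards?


Scanning 'yybcaacbzyy' for palindromic substrings.
Substring at positions 2-7: 'bcaacb'.
Check: reverse('bcaacb') = 'bcaacb' -> palindrome confirmed.
Neighbouring characters ('y' / 'z') break symmetry, so it cannot extend further.
No longer palindromic substring exists; longest length = 6

6


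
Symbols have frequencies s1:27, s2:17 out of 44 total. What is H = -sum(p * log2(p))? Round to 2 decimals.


Computing entropy H = -sum(p_i * log2(p_i)):
  s1: p = 27/44 = 0.6136, -p*log2(p) = 0.4323
  s2: p = 17/44 = 0.3864, -p*log2(p) = 0.5301
H = sum of terms = 0.9624
Rounded to 2 decimals: 0.96

0.96


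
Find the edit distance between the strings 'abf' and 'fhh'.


Building DP table for s1='abf' (len 3) and s2='fhh' (len 3):
       f  h  h
    0  1  2  3
  a 1  1  2  3
  b 2  2  2  3
  f 3  2  3  3
Edit distance = dp[3][3] = 3

3


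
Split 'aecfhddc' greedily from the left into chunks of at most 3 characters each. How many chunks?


'aecfhddc' has 8 characters.
Chunking with max size 3:
  Chunk 1: 'aec' (positions 0-2)
  Chunk 2: 'fhd' (positions 3-5)
  Chunk 3: 'dc' (positions 6-7)
Total chunks: ceil(8 / 3) = 3

3


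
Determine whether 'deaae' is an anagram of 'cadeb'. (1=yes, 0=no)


Sort characters of 'deaae': 'aadee'
Sort characters of 'cadeb': 'abcde'
Sorted forms differ -> they are NOT anagrams
Result: 0

0


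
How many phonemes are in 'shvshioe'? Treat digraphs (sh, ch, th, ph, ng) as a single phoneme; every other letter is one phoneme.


Parsing 'shvshioe' greedily, digraphs first:
  'sh' -> digraph (1 consonant phoneme) (phonemes so far: 1)
  'v' -> consonant phoneme (phonemes so far: 2)
  'sh' -> digraph (1 consonant phoneme) (phonemes so far: 3)
  'i' -> vowel phoneme (phonemes so far: 4)
  'o' -> vowel phoneme (phonemes so far: 5)
  'e' -> vowel phoneme (phonemes so far: 6)
Total phonemes: 6

6


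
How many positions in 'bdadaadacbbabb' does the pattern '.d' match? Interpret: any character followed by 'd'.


Pattern: .d means any character followed by 'd'.
Scanning 'bdadaadacbbabb' position-by-position:
  Pos 0: window 'bd' -> MATCH
  Pos 1: window 'da' -> no
  Pos 2: window 'ad' -> MATCH
  Pos 3: window 'da' -> no
  Pos 4: window 'aa' -> no
  Pos 5: window 'ad' -> MATCH
  Pos 6: window 'da' -> no
  Pos 7: window 'ac' -> no
  Pos 8: window 'cb' -> no
  Pos 9: window 'bb' -> no
  Pos 10: window 'ba' -> no
  Pos 11: window 'ab' -> no
  Pos 12: window 'bb' -> no
  Pos 13: window 'b' -> no
Total matches: 3

3


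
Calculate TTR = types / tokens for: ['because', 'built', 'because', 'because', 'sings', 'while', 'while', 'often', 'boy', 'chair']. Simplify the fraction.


Tokens: 10
Unique types: ('because', 'boy', 'built', 'chair', 'often', 'sings', 'while') = 7
TTR = 7/10
Already in lowest terms.

7/10


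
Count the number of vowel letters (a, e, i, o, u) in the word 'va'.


Scanning each character of 'va':
  Position 1: 'v' -> consonant (running count: 0)
  Position 2: 'a' -> vowel (running count: 1)
Total vowels: 1

1


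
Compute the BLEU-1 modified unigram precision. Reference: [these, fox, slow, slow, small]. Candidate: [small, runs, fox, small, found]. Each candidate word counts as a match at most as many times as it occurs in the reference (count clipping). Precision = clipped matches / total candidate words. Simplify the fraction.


Reference word counts: {'fox': 1, 'slow': 2, 'small': 1, 'these': 1}
Checking each candidate word (with clipping):
  'small' -> in reference (ref count 1, used 1/1) -> match (matches: 1)
  'runs' -> not in reference -> no match (matches: 1)
  'fox' -> in reference (ref count 1, used 1/1) -> match (matches: 2)
  'small' -> ref count 1 already used up (1/1) -> clipped, no match (matches: 2)
  'found' -> not in reference -> no match (matches: 2)
Clipped matches: 2, Candidate length: 5
Precision = 2/5

2/5


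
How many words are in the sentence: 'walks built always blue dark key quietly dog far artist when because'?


Counting words by splitting on spaces:
  Word 1: 'walks'
  Word 2: 'built'
  Word 3: 'always'
  Word 4: 'blue'
  Word 5: 'dark'
  Word 6: 'key'
  Word 7: 'quietly'
  Word 8: 'dog'
  Word 9: 'far'
  Word 10: 'artist'
  Word 11: 'when'
  Word 12: 'because'
Total words: 12

12


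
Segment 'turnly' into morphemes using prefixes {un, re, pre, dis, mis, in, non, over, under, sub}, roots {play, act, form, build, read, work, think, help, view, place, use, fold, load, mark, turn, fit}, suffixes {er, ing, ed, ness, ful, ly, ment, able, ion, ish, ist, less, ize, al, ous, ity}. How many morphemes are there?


Segmenting 'turnly' against the inventory:
  'turn' -> root (morpheme 1)
  'ly' -> suffix (morpheme 2)
Total morphemes: 2

2


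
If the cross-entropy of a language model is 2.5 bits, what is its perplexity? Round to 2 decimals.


Perplexity formula: PP = 2^H
H = 2.5
PP = 2^2.5
Decompose: 2^2.5 = 2^2 * 2^0.5 = 2^2 * sqrt(2)
2^2 = 4, sqrt(2) ~ 1.4142136
PP ~ 4 * 1.4142136 = 5.6568544
Rounded to 2 decimals: 5.66

5.66


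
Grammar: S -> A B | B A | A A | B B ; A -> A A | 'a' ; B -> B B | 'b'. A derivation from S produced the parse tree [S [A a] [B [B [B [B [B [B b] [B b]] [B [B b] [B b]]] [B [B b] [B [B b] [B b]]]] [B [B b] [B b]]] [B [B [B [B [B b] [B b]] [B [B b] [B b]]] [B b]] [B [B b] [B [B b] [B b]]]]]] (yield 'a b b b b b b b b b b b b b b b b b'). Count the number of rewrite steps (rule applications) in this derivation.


Every bracketed nonterminal node [X ...] in the tree is produced by exactly one rule application.
Reading the tree off as a leftmost derivation:
  Step 1: S  =>  A B   (applied S -> A B)
  Step 2: A B  =>  a B   (applied A -> a)
  Step 3: a B  =>  a B B   (applied B -> B B)
  Step 4: a B B  =>  a B B B   (applied B -> B B)
  Step 5: a B B B  =>  a B B B B   (applied B -> B B)
  Step 6: a B B B B  =>  a B B B B B   (applied B -> B B)
  Step 7: a B B B B B  =>  a B B B B B B   (applied B -> B B)
  Step 8: a B B B B B B  =>  a b B B B B B   (applied B -> b)
  Step 9: a b B B B B B  =>  a b b B B B B   (applied B -> b)
  Step 10: a b b B B B B  =>  a b b B B B B B   (applied B -> B B)
  Step 11: a b b B B B B B  =>  a b b b B B B B   (applied B -> b)
  Step 12: a b b b B B B B  =>  a b b b b B B B   (applied B -> b)
  Step 13: a b b b b B B B  =>  a b b b b B B B B   (applied B -> B B)
  Step 14: a b b b b B B B B  =>  a b b b b b B B B   (applied B -> b)
  Step 15: a b b b b b B B B  =>  a b b b b b B B B B   (applied B -> B B)
  Step 16: a b b b b b B B B B  =>  a b b b b b b B B B   (applied B -> b)
  Step 17: a b b b b b b B B B  =>  a b b b b b b b B B   (applied B -> b)
  Step 18: a b b b b b b b B B  =>  a b b b b b b b B B B   (applied B -> B B)
  Step 19: a b b b b b b b B B B  =>  a b b b b b b b b B B   (applied B -> b)
  Step 20: a b b b b b b b b B B  =>  a b b b b b b b b b B   (applied B -> b)
  Step 21: a b b b b b b b b b B  =>  a b b b b b b b b b B B   (applied B -> B B)
  Step 22: a b b b b b b b b b B B  =>  a b b b b b b b b b B B B   (applied B -> B B)
  Step 23: a b b b b b b b b b B B B  =>  a b b b b b b b b b B B B B   (applied B -> B B)
  Step 24: a b b b b b b b b b B B B B  =>  a b b b b b b b b b B B B B B   (applied B -> B B)
  Step 25: a b b b b b b b b b B B B B B  =>  a b b b b b b b b b b B B B B   (applied B -> b)
  Step 26: a b b b b b b b b b b B B B B  =>  a b b b b b b b b b b b B B B   (applied B -> b)
  Step 27: a b b b b b b b b b b b B B B  =>  a b b b b b b b b b b b B B B B   (applied B -> B B)
  Step 28: a b b b b b b b b b b b B B B B  =>  a b b b b b b b b b b b b B B B   (applied B -> b)
  Step 29: a b b b b b b b b b b b b B B B  =>  a b b b b b b b b b b b b b B B   (applied B -> b)
  Step 30: a b b b b b b b b b b b b b B B  =>  a b b b b b b b b b b b b b b B   (applied B -> b)
  Step 31: a b b b b b b b b b b b b b b B  =>  a b b b b b b b b b b b b b b B B   (applied B -> B B)
  Step 32: a b b b b b b b b b b b b b b B B  =>  a b b b b b b b b b b b b b b b B   (applied B -> b)
  Step 33: a b b b b b b b b b b b b b b b B  =>  a b b b b b b b b b b b b b b b B B   (applied B -> B B)
  Step 34: a b b b b b b b b b b b b b b b B B  =>  a b b b b b b b b b b b b b b b b B   (applied B -> b)
  Step 35: a b b b b b b b b b b b b b b b b B  =>  a b b b b b b b b b b b b b b b b b   (applied B -> b)
Final yield: a b b b b b b b b b b b b b b b b b
Total rewrite steps: 35

35


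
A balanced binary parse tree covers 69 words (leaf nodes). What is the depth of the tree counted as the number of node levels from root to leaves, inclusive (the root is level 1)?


In a balanced binary tree with n leaves the deepest leaf is ceil(log2(n)) edges below the root,
so counting node levels inclusive of root and leaves gives ceil(log2(n)) + 1 levels.
log2(69) = 6.1085
ceil(6.1085) = 7
levels = 7 + 1 = 8

8


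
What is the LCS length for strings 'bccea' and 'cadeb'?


DP table for LCS of 'bccea' and 'cadeb':
       c  a  d  e  b
    0  0  0  0  0  0
  b 0  0  0  0  0  1
  c 0  1  1  1  1  1
  c 0  1  1  1  1  1
  e 0  1  1  1  2  2
  a 0  1  2  2  2  2
LCS: 'ce'
LCS length = 2

2


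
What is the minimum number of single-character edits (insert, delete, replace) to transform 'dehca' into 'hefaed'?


Building DP table for s1='dehca' (len 5) and s2='hefaed' (len 6):
       h  e  f  a  e  d
    0  1  2  3  4  5  6
  d 1  1  2  3  4  5  5
  e 2  2  1  2  3  4  5
  h 3  2  2  2  3  4  5
  c 4  3  3  3  3  4  5
  a 5  4  4  4  3  4  5
Edit distance = dp[5][6] = 5

5


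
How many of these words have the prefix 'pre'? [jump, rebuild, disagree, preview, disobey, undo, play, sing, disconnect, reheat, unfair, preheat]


Checking each word for prefix 'pre':
  'jump' -> no (count: 0)
  'rebuild' -> no (count: 0)
  'disagree' -> no (count: 0)
  'preview' -> YES, starts with 'pre' (count: 1)
  'disobey' -> no (count: 1)
  'undo' -> no (count: 1)
  'play' -> no (count: 1)
  'sing' -> no (count: 1)
  'disconnect' -> no (count: 1)
  'reheat' -> no (count: 1)
  'unfair' -> no (count: 1)
  'preheat' -> YES, starts with 'pre' (count: 2)
Total with prefix 'pre': 2

2


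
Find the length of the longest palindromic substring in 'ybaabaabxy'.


Scanning 'ybaabaabxy' for palindromic substrings.
Substring at positions 1-7: 'baabaab'.
Check: reverse('baabaab') = 'baabaab' -> palindrome confirmed.
Neighbouring characters ('y' / 'x') break symmetry, so it cannot extend further.
No longer palindromic substring exists; longest length = 7

7
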